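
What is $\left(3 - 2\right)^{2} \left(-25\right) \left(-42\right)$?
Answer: $1050$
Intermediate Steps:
$\left(3 - 2\right)^{2} \left(-25\right) \left(-42\right) = 1^{2} \left(-25\right) \left(-42\right) = 1 \left(-25\right) \left(-42\right) = \left(-25\right) \left(-42\right) = 1050$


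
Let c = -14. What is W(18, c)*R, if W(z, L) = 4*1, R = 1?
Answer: 4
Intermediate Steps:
W(z, L) = 4
W(18, c)*R = 4*1 = 4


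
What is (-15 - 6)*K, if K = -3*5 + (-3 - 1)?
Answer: 399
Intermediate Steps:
K = -19 (K = -15 - 4 = -19)
(-15 - 6)*K = (-15 - 6)*(-19) = -21*(-19) = 399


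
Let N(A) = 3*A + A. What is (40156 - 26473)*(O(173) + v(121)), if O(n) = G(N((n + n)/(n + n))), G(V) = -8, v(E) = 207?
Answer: 2722917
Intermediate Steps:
N(A) = 4*A
O(n) = -8
(40156 - 26473)*(O(173) + v(121)) = (40156 - 26473)*(-8 + 207) = 13683*199 = 2722917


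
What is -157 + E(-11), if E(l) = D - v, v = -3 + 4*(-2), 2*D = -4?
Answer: -148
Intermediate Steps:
D = -2 (D = (½)*(-4) = -2)
v = -11 (v = -3 - 8 = -11)
E(l) = 9 (E(l) = -2 - 1*(-11) = -2 + 11 = 9)
-157 + E(-11) = -157 + 9 = -148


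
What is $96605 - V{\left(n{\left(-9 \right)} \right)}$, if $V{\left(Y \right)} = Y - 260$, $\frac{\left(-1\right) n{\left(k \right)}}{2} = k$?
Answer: $96847$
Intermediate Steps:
$n{\left(k \right)} = - 2 k$
$V{\left(Y \right)} = -260 + Y$ ($V{\left(Y \right)} = Y - 260 = -260 + Y$)
$96605 - V{\left(n{\left(-9 \right)} \right)} = 96605 - \left(-260 - -18\right) = 96605 - \left(-260 + 18\right) = 96605 - -242 = 96605 + 242 = 96847$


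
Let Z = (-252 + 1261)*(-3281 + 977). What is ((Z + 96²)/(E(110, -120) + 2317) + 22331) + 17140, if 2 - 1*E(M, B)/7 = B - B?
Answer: 9965709/259 ≈ 38478.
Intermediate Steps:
E(M, B) = 14 (E(M, B) = 14 - 7*(B - B) = 14 - 7*0 = 14 + 0 = 14)
Z = -2324736 (Z = 1009*(-2304) = -2324736)
((Z + 96²)/(E(110, -120) + 2317) + 22331) + 17140 = ((-2324736 + 96²)/(14 + 2317) + 22331) + 17140 = ((-2324736 + 9216)/2331 + 22331) + 17140 = (-2315520*1/2331 + 22331) + 17140 = (-257280/259 + 22331) + 17140 = 5526449/259 + 17140 = 9965709/259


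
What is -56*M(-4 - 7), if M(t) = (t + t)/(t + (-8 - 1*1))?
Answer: -308/5 ≈ -61.600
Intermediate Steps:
M(t) = 2*t/(-9 + t) (M(t) = (2*t)/(t + (-8 - 1)) = (2*t)/(t - 9) = (2*t)/(-9 + t) = 2*t/(-9 + t))
-56*M(-4 - 7) = -112*(-4 - 7)/(-9 + (-4 - 7)) = -112*(-11)/(-9 - 11) = -112*(-11)/(-20) = -112*(-11)*(-1)/20 = -56*11/10 = -308/5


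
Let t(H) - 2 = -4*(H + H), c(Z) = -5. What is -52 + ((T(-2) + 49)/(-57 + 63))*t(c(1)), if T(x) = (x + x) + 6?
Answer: 305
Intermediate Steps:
T(x) = 6 + 2*x (T(x) = 2*x + 6 = 6 + 2*x)
t(H) = 2 - 8*H (t(H) = 2 - 4*(H + H) = 2 - 8*H)
-52 + ((T(-2) + 49)/(-57 + 63))*t(c(1)) = -52 + (((6 + 2*(-2)) + 49)/(-57 + 63))*(2 - 8*(-5)) = -52 + (((6 - 4) + 49)/6)*(2 + 40) = -52 + ((2 + 49)*(⅙))*42 = -52 + (51*(⅙))*42 = -52 + (17/2)*42 = -52 + 357 = 305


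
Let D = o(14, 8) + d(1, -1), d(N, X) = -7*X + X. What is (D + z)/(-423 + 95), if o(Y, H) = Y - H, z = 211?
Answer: -223/328 ≈ -0.67988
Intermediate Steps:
d(N, X) = -6*X
D = 12 (D = (14 - 1*8) - 6*(-1) = (14 - 8) + 6 = 6 + 6 = 12)
(D + z)/(-423 + 95) = (12 + 211)/(-423 + 95) = 223/(-328) = 223*(-1/328) = -223/328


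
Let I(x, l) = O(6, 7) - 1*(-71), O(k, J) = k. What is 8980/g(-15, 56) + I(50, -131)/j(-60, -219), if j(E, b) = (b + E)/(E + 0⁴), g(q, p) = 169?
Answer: 1095400/15717 ≈ 69.695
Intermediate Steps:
j(E, b) = (E + b)/E (j(E, b) = (E + b)/(E + 0) = (E + b)/E)
I(x, l) = 77 (I(x, l) = 6 - 1*(-71) = 6 + 71 = 77)
8980/g(-15, 56) + I(50, -131)/j(-60, -219) = 8980/169 + 77/(((-60 - 219)/(-60))) = 8980*(1/169) + 77/((-1/60*(-279))) = 8980/169 + 77/(93/20) = 8980/169 + 77*(20/93) = 8980/169 + 1540/93 = 1095400/15717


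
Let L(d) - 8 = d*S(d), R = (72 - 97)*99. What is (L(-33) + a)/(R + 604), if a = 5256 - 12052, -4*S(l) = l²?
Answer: -8785/7484 ≈ -1.1738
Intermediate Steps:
S(l) = -l²/4
R = -2475 (R = -25*99 = -2475)
L(d) = 8 - d³/4 (L(d) = 8 + d*(-d²/4) = 8 - d³/4)
a = -6796
(L(-33) + a)/(R + 604) = ((8 - ¼*(-33)³) - 6796)/(-2475 + 604) = ((8 - ¼*(-35937)) - 6796)/(-1871) = ((8 + 35937/4) - 6796)*(-1/1871) = (35969/4 - 6796)*(-1/1871) = (8785/4)*(-1/1871) = -8785/7484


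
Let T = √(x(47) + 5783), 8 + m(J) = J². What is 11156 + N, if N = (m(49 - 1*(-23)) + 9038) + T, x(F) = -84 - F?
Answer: 25370 + 6*√157 ≈ 25445.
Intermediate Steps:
m(J) = -8 + J²
T = 6*√157 (T = √((-84 - 1*47) + 5783) = √((-84 - 47) + 5783) = √(-131 + 5783) = √5652 = 6*√157 ≈ 75.180)
N = 14214 + 6*√157 (N = ((-8 + (49 - 1*(-23))²) + 9038) + 6*√157 = ((-8 + (49 + 23)²) + 9038) + 6*√157 = ((-8 + 72²) + 9038) + 6*√157 = ((-8 + 5184) + 9038) + 6*√157 = (5176 + 9038) + 6*√157 = 14214 + 6*√157 ≈ 14289.)
11156 + N = 11156 + (14214 + 6*√157) = 25370 + 6*√157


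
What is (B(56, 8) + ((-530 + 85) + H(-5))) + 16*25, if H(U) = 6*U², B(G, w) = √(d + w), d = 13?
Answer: 105 + √21 ≈ 109.58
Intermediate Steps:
B(G, w) = √(13 + w)
(B(56, 8) + ((-530 + 85) + H(-5))) + 16*25 = (√(13 + 8) + ((-530 + 85) + 6*(-5)²)) + 16*25 = (√21 + (-445 + 6*25)) + 400 = (√21 + (-445 + 150)) + 400 = (√21 - 295) + 400 = (-295 + √21) + 400 = 105 + √21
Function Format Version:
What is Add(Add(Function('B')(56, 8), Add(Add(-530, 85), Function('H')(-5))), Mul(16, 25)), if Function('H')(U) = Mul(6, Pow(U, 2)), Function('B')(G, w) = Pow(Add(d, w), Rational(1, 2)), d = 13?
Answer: Add(105, Pow(21, Rational(1, 2))) ≈ 109.58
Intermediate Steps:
Function('B')(G, w) = Pow(Add(13, w), Rational(1, 2))
Add(Add(Function('B')(56, 8), Add(Add(-530, 85), Function('H')(-5))), Mul(16, 25)) = Add(Add(Pow(Add(13, 8), Rational(1, 2)), Add(Add(-530, 85), Mul(6, Pow(-5, 2)))), Mul(16, 25)) = Add(Add(Pow(21, Rational(1, 2)), Add(-445, Mul(6, 25))), 400) = Add(Add(Pow(21, Rational(1, 2)), Add(-445, 150)), 400) = Add(Add(Pow(21, Rational(1, 2)), -295), 400) = Add(Add(-295, Pow(21, Rational(1, 2))), 400) = Add(105, Pow(21, Rational(1, 2)))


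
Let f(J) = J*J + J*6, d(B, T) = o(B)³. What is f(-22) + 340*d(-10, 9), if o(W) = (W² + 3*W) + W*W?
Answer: 1670420352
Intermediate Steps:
o(W) = 2*W² + 3*W (o(W) = (W² + 3*W) + W² = 2*W² + 3*W)
d(B, T) = B³*(3 + 2*B)³ (d(B, T) = (B*(3 + 2*B))³ = B³*(3 + 2*B)³)
f(J) = J² + 6*J
f(-22) + 340*d(-10, 9) = -22*(6 - 22) + 340*((-10)³*(3 + 2*(-10))³) = -22*(-16) + 340*(-1000*(3 - 20)³) = 352 + 340*(-1000*(-17)³) = 352 + 340*(-1000*(-4913)) = 352 + 340*4913000 = 352 + 1670420000 = 1670420352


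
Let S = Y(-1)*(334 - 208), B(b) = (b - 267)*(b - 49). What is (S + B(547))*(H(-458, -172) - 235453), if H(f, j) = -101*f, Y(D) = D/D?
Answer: -26405189370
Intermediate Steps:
Y(D) = 1
B(b) = (-267 + b)*(-49 + b)
S = 126 (S = 1*(334 - 208) = 1*126 = 126)
(S + B(547))*(H(-458, -172) - 235453) = (126 + (13083 + 547**2 - 316*547))*(-101*(-458) - 235453) = (126 + (13083 + 299209 - 172852))*(46258 - 235453) = (126 + 139440)*(-189195) = 139566*(-189195) = -26405189370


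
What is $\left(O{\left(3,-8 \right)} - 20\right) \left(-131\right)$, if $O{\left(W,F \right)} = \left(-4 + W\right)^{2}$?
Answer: $2489$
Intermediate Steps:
$\left(O{\left(3,-8 \right)} - 20\right) \left(-131\right) = \left(\left(-4 + 3\right)^{2} - 20\right) \left(-131\right) = \left(\left(-1\right)^{2} - 20\right) \left(-131\right) = \left(1 - 20\right) \left(-131\right) = \left(-19\right) \left(-131\right) = 2489$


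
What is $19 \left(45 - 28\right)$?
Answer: $323$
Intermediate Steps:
$19 \left(45 - 28\right) = 19 \cdot 17 = 323$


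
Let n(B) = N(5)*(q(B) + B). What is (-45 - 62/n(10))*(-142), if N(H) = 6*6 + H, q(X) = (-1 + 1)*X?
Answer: 1314352/205 ≈ 6411.5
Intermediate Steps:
q(X) = 0 (q(X) = 0*X = 0)
N(H) = 36 + H
n(B) = 41*B (n(B) = (36 + 5)*(0 + B) = 41*B)
(-45 - 62/n(10))*(-142) = (-45 - 62/(41*10))*(-142) = (-45 - 62/410)*(-142) = (-45 - 62*1/410)*(-142) = (-45 - 31/205)*(-142) = -9256/205*(-142) = 1314352/205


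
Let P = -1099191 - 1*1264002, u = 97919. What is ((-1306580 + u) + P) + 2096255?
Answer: -1475599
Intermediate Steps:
P = -2363193 (P = -1099191 - 1264002 = -2363193)
((-1306580 + u) + P) + 2096255 = ((-1306580 + 97919) - 2363193) + 2096255 = (-1208661 - 2363193) + 2096255 = -3571854 + 2096255 = -1475599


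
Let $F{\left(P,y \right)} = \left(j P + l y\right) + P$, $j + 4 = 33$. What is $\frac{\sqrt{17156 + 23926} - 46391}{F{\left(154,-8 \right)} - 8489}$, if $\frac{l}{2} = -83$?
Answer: $\frac{46391}{2541} - \frac{\sqrt{41082}}{2541} \approx 18.177$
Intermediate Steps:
$j = 29$ ($j = -4 + 33 = 29$)
$l = -166$ ($l = 2 \left(-83\right) = -166$)
$F{\left(P,y \right)} = - 166 y + 30 P$ ($F{\left(P,y \right)} = \left(29 P - 166 y\right) + P = \left(- 166 y + 29 P\right) + P = - 166 y + 30 P$)
$\frac{\sqrt{17156 + 23926} - 46391}{F{\left(154,-8 \right)} - 8489} = \frac{\sqrt{17156 + 23926} - 46391}{\left(\left(-166\right) \left(-8\right) + 30 \cdot 154\right) - 8489} = \frac{\sqrt{41082} - 46391}{\left(1328 + 4620\right) - 8489} = \frac{-46391 + \sqrt{41082}}{5948 - 8489} = \frac{-46391 + \sqrt{41082}}{-2541} = \left(-46391 + \sqrt{41082}\right) \left(- \frac{1}{2541}\right) = \frac{46391}{2541} - \frac{\sqrt{41082}}{2541}$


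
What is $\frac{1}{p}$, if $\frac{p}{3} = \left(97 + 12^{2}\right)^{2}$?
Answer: $\frac{1}{174243} \approx 5.7391 \cdot 10^{-6}$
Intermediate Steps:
$p = 174243$ ($p = 3 \left(97 + 12^{2}\right)^{2} = 3 \left(97 + 144\right)^{2} = 3 \cdot 241^{2} = 3 \cdot 58081 = 174243$)
$\frac{1}{p} = \frac{1}{174243}$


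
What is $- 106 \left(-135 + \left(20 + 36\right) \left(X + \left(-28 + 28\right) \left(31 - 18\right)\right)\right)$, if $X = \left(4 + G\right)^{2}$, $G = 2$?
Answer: $-199386$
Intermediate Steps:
$X = 36$ ($X = \left(4 + 2\right)^{2} = 6^{2} = 36$)
$- 106 \left(-135 + \left(20 + 36\right) \left(X + \left(-28 + 28\right) \left(31 - 18\right)\right)\right) = - 106 \left(-135 + \left(20 + 36\right) \left(36 + \left(-28 + 28\right) \left(31 - 18\right)\right)\right) = - 106 \left(-135 + 56 \left(36 + 0 \cdot 13\right)\right) = - 106 \left(-135 + 56 \left(36 + 0\right)\right) = - 106 \left(-135 + 56 \cdot 36\right) = - 106 \left(-135 + 2016\right) = \left(-106\right) 1881 = -199386$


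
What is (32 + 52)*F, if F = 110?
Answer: 9240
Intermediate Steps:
(32 + 52)*F = (32 + 52)*110 = 84*110 = 9240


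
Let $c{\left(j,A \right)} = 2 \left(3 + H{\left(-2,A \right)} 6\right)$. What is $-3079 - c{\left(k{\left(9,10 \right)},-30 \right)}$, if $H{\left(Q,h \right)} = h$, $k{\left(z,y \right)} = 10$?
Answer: $-2725$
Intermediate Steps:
$c{\left(j,A \right)} = 6 + 12 A$ ($c{\left(j,A \right)} = 2 \left(3 + A 6\right) = 2 \left(3 + 6 A\right) = 6 + 12 A$)
$-3079 - c{\left(k{\left(9,10 \right)},-30 \right)} = -3079 - \left(6 + 12 \left(-30\right)\right) = -3079 - \left(6 - 360\right) = -3079 - -354 = -3079 + 354 = -2725$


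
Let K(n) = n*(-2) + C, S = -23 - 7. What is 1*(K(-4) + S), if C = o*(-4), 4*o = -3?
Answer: -19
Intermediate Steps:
o = -¾ (o = (¼)*(-3) = -¾ ≈ -0.75000)
S = -30
C = 3 (C = -¾*(-4) = 3)
K(n) = 3 - 2*n (K(n) = n*(-2) + 3 = -2*n + 3 = 3 - 2*n)
1*(K(-4) + S) = 1*((3 - 2*(-4)) - 30) = 1*((3 + 8) - 30) = 1*(11 - 30) = 1*(-19) = -19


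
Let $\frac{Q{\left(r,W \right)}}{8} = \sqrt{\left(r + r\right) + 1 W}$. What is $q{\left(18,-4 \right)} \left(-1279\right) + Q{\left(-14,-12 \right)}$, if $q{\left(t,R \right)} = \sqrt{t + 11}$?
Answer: $- 1279 \sqrt{29} + 16 i \sqrt{10} \approx -6887.6 + 50.596 i$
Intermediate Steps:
$q{\left(t,R \right)} = \sqrt{11 + t}$
$Q{\left(r,W \right)} = 8 \sqrt{W + 2 r}$ ($Q{\left(r,W \right)} = 8 \sqrt{\left(r + r\right) + 1 W} = 8 \sqrt{2 r + W} = 8 \sqrt{W + 2 r}$)
$q{\left(18,-4 \right)} \left(-1279\right) + Q{\left(-14,-12 \right)} = \sqrt{11 + 18} \left(-1279\right) + 8 \sqrt{-12 + 2 \left(-14\right)} = \sqrt{29} \left(-1279\right) + 8 \sqrt{-12 - 28} = - 1279 \sqrt{29} + 8 \sqrt{-40} = - 1279 \sqrt{29} + 8 \cdot 2 i \sqrt{10} = - 1279 \sqrt{29} + 16 i \sqrt{10}$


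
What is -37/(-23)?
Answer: 37/23 ≈ 1.6087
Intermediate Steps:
-37/(-23) = -1/23*(-37) = 37/23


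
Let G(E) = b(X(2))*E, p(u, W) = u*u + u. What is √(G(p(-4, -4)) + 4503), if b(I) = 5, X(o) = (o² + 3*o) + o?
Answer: 39*√3 ≈ 67.550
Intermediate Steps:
X(o) = o² + 4*o
p(u, W) = u + u² (p(u, W) = u² + u = u + u²)
G(E) = 5*E
√(G(p(-4, -4)) + 4503) = √(5*(-4*(1 - 4)) + 4503) = √(5*(-4*(-3)) + 4503) = √(5*12 + 4503) = √(60 + 4503) = √4563 = 39*√3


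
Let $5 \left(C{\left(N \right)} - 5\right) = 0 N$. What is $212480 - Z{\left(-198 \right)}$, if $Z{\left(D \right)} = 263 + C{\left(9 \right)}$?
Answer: $212212$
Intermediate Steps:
$C{\left(N \right)} = 5$ ($C{\left(N \right)} = 5 + \frac{0 N}{5} = 5 + \frac{1}{5} \cdot 0 = 5 + 0 = 5$)
$Z{\left(D \right)} = 268$ ($Z{\left(D \right)} = 263 + 5 = 268$)
$212480 - Z{\left(-198 \right)} = 212480 - 268 = 212212$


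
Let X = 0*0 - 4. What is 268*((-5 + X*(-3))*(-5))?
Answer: -9380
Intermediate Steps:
X = -4 (X = 0 - 4 = -4)
268*((-5 + X*(-3))*(-5)) = 268*((-5 - 4*(-3))*(-5)) = 268*((-5 + 12)*(-5)) = 268*(7*(-5)) = 268*(-35) = -9380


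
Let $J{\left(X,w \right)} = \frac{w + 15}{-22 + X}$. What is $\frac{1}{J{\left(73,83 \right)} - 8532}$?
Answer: $- \frac{51}{435034} \approx -0.00011723$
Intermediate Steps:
$J{\left(X,w \right)} = \frac{15 + w}{-22 + X}$
$\frac{1}{J{\left(73,83 \right)} - 8532} = \frac{1}{\frac{15 + 83}{-22 + 73} - 8532} = \frac{1}{\frac{1}{51} \cdot 98 - 8532} = \frac{1}{\frac{98}{51} - 8532} = \frac{1}{- \frac{435034}{51}} = - \frac{51}{435034}$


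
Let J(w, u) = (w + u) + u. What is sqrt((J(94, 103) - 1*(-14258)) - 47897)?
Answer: I*sqrt(33339) ≈ 182.59*I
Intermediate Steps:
J(w, u) = w + 2*u (J(w, u) = (u + w) + u = w + 2*u)
sqrt((J(94, 103) - 1*(-14258)) - 47897) = sqrt(((94 + 2*103) - 1*(-14258)) - 47897) = sqrt(((94 + 206) + 14258) - 47897) = sqrt((300 + 14258) - 47897) = sqrt(14558 - 47897) = sqrt(-33339) = I*sqrt(33339)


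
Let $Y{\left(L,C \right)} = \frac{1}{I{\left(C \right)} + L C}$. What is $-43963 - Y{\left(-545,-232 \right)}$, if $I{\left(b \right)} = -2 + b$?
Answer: $- \frac{5548394379}{126206} \approx -43963.0$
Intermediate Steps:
$Y{\left(L,C \right)} = \frac{1}{-2 + C + C L}$ ($Y{\left(L,C \right)} = \frac{1}{\left(-2 + C\right) + L C} = \frac{1}{\left(-2 + C\right) + C L} = \frac{1}{-2 + C + C L}$)
$-43963 - Y{\left(-545,-232 \right)} = -43963 - \frac{1}{-2 - 232 - -126440} = -43963 - \frac{1}{-2 - 232 + 126440} = -43963 - \frac{1}{126206} = - \frac{5548394379}{126206}$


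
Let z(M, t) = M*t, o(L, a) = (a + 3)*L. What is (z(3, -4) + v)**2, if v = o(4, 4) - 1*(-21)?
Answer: 1369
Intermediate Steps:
o(L, a) = L*(3 + a) (o(L, a) = (3 + a)*L = L*(3 + a))
v = 49 (v = 4*(3 + 4) - 1*(-21) = 4*7 + 21 = 28 + 21 = 49)
(z(3, -4) + v)**2 = (3*(-4) + 49)**2 = (-12 + 49)**2 = 37**2 = 1369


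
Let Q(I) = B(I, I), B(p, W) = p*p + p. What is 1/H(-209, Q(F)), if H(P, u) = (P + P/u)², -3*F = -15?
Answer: 900/41977441 ≈ 2.1440e-5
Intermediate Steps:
B(p, W) = p + p² (B(p, W) = p² + p = p + p²)
F = 5 (F = -⅓*(-15) = 5)
Q(I) = I*(1 + I)
1/H(-209, Q(F)) = 1/((-209)²*(1 + 5*(1 + 5))²/(5*(1 + 5))²) = 1/(43681*(1 + 5*6)²/(5*6)²) = 1/(43681*(1 + 30)²/30²) = 1/(43681*(1/900)*31²) = 1/(43681*(1/900)*961) = 1/(41977441/900) = 900/41977441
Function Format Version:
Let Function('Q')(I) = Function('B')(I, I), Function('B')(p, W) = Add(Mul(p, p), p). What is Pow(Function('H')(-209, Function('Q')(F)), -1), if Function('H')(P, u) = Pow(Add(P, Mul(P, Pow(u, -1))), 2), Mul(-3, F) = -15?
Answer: Rational(900, 41977441) ≈ 2.1440e-5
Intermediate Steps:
Function('B')(p, W) = Add(p, Pow(p, 2)) (Function('B')(p, W) = Add(Pow(p, 2), p) = Add(p, Pow(p, 2)))
F = 5 (F = Mul(Rational(-1, 3), -15) = 5)
Function('Q')(I) = Mul(I, Add(1, I))
Pow(Function('H')(-209, Function('Q')(F)), -1) = Pow(Mul(Pow(-209, 2), Pow(Mul(5, Add(1, 5)), -2), Pow(Add(1, Mul(5, Add(1, 5))), 2)), -1) = Pow(Mul(43681, Pow(Mul(5, 6), -2), Pow(Add(1, Mul(5, 6)), 2)), -1) = Pow(Mul(43681, Pow(30, -2), Pow(Add(1, 30), 2)), -1) = Pow(Mul(43681, Rational(1, 900), Pow(31, 2)), -1) = Pow(Mul(43681, Rational(1, 900), 961), -1) = Pow(Rational(41977441, 900), -1) = Rational(900, 41977441)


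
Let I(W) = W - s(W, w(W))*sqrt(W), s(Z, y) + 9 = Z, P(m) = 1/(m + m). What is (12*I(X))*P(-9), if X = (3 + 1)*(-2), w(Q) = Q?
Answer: 16/3 - 68*I*sqrt(2)/3 ≈ 5.3333 - 32.055*I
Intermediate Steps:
P(m) = 1/(2*m)
X = -8 (X = 4*(-2) = -8)
s(Z, y) = -9 + Z
I(W) = W - sqrt(W)*(-9 + W) (I(W) = W - (-9 + W)*sqrt(W) = W - sqrt(W)*(-9 + W))
(12*I(X))*P(-9) = (12*(-8 + sqrt(-8)*(9 - 1*(-8))))*((1/2)/(-9)) = (12*(-8 + (2*I*sqrt(2))*(9 + 8)))*((1/2)*(-1/9)) = (12*(-8 + (2*I*sqrt(2))*17))*(-1/18) = (12*(-8 + 34*I*sqrt(2)))*(-1/18) = (-96 + 408*I*sqrt(2))*(-1/18) = 16/3 - 68*I*sqrt(2)/3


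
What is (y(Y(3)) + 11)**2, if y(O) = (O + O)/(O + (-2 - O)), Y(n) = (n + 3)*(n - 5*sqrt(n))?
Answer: 2749 - 420*sqrt(3) ≈ 2021.5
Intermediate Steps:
Y(n) = (3 + n)*(n - 5*sqrt(n))
y(O) = -O (y(O) = (2*O)/(-2) = (2*O)*(-1/2) = -O)
(y(Y(3)) + 11)**2 = (-(3**2 - 15*sqrt(3) - 15*sqrt(3) + 3*3) + 11)**2 = (-(9 - 15*sqrt(3) - 15*sqrt(3) + 9) + 11)**2 = (-(18 - 30*sqrt(3)) + 11)**2 = ((-18 + 30*sqrt(3)) + 11)**2 = (-7 + 30*sqrt(3))**2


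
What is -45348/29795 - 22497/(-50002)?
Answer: -1597192581/1489809590 ≈ -1.0721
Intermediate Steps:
-45348/29795 - 22497/(-50002) = -45348*1/29795 - 22497*(-1/50002) = -45348/29795 + 22497/50002 = -1597192581/1489809590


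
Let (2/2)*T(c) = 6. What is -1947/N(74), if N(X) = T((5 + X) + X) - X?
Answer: 1947/68 ≈ 28.632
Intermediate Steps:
T(c) = 6
N(X) = 6 - X
-1947/N(74) = -1947/(6 - 1*74) = -1947/(6 - 74) = -1947/(-68) = -1947*(-1/68) = 1947/68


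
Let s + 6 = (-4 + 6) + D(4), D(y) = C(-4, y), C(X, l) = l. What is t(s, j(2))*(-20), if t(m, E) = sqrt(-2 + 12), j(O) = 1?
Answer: -20*sqrt(10) ≈ -63.246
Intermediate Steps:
D(y) = y
s = 0 (s = -6 + ((-4 + 6) + 4) = -6 + (2 + 4) = -6 + 6 = 0)
t(m, E) = sqrt(10)
t(s, j(2))*(-20) = sqrt(10)*(-20) = -20*sqrt(10)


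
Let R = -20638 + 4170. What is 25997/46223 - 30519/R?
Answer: 1838798333/761200364 ≈ 2.4157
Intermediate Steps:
R = -16468
25997/46223 - 30519/R = 25997/46223 - 30519/(-16468) = 25997*(1/46223) - 30519*(-1/16468) = 25997/46223 + 30519/16468 = 1838798333/761200364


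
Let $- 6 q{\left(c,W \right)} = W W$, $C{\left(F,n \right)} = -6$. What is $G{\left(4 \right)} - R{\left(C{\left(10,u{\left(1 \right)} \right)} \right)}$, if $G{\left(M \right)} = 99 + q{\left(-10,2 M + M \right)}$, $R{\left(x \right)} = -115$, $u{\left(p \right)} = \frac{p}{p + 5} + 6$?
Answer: $190$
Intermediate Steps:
$u{\left(p \right)} = 6 + \frac{p}{5 + p}$ ($u{\left(p \right)} = \frac{p}{5 + p} + 6 = 6 + \frac{p}{5 + p}$)
$q{\left(c,W \right)} = - \frac{W^{2}}{6}$ ($q{\left(c,W \right)} = - \frac{W W}{6} = - \frac{W^{2}}{6}$)
$G{\left(M \right)} = 99 - \frac{3 M^{2}}{2}$ ($G{\left(M \right)} = 99 - \frac{\left(2 M + M\right)^{2}}{6} = 99 - \frac{\left(3 M\right)^{2}}{6} = 99 - \frac{9 M^{2}}{6} = 99 - \frac{3 M^{2}}{2}$)
$G{\left(4 \right)} - R{\left(C{\left(10,u{\left(1 \right)} \right)} \right)} = \left(99 - \frac{3 \cdot 4^{2}}{2}\right) - -115 = \left(99 - 24\right) + 115 = 75 + 115 = 190$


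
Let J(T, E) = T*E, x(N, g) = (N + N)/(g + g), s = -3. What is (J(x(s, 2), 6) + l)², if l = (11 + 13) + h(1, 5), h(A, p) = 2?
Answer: 289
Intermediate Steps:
l = 26 (l = (11 + 13) + 2 = 24 + 2 = 26)
x(N, g) = N/g (x(N, g) = (2*N)/((2*g)) = (2*N)*(1/(2*g)) = N/g)
J(T, E) = E*T
(J(x(s, 2), 6) + l)² = (6*(-3/2) + 26)² = (-9 + 26)² = 17² = 289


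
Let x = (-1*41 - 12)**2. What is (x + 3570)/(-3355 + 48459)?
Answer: 6379/45104 ≈ 0.14143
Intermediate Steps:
x = 2809 (x = (-41 - 12)**2 = (-53)**2 = 2809)
(x + 3570)/(-3355 + 48459) = (2809 + 3570)/(-3355 + 48459) = 6379/45104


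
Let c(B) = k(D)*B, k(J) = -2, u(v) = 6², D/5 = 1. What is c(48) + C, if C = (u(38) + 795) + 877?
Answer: 1612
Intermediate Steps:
D = 5 (D = 5*1 = 5)
u(v) = 36
C = 1708 (C = (36 + 795) + 877 = 831 + 877 = 1708)
c(B) = -2*B
c(48) + C = -2*48 + 1708 = -96 + 1708 = 1612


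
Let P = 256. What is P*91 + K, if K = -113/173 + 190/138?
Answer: 278092990/11937 ≈ 23297.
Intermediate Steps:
K = 8638/11937 (K = -113*1/173 + 190*(1/138) = -113/173 + 95/69 = 8638/11937 ≈ 0.72363)
P*91 + K = 256*91 + 8638/11937 = 23296 + 8638/11937 = 278092990/11937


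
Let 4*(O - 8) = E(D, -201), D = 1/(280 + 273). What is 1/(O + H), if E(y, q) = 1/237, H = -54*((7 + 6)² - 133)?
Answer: -948/1835327 ≈ -0.00051653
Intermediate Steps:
H = -1944 (H = -54*(13² - 133) = -54*(169 - 133) = -54*36 = -1944)
D = 1/553 ≈ 0.0018083
E(y, q) = 1/237
O = 7585/948 (O = 8 + (¼)*(1/237) = 8 + 1/948 = 7585/948 ≈ 8.0011)
1/(O + H) = 1/(7585/948 - 1944) = 1/(-1835327/948) = -948/1835327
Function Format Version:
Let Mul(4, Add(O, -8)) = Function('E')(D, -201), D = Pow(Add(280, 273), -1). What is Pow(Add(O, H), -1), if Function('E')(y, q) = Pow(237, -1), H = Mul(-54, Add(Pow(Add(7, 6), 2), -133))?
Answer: Rational(-948, 1835327) ≈ -0.00051653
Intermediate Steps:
H = -1944 (H = Mul(-54, Add(Pow(13, 2), -133)) = Mul(-54, Add(169, -133)) = Mul(-54, 36) = -1944)
D = Rational(1, 553) (D = Pow(553, -1) = Rational(1, 553) ≈ 0.0018083)
Function('E')(y, q) = Rational(1, 237)
O = Rational(7585, 948) (O = Add(8, Mul(Rational(1, 4), Rational(1, 237))) = Add(8, Rational(1, 948)) = Rational(7585, 948) ≈ 8.0011)
Pow(Add(O, H), -1) = Pow(Add(Rational(7585, 948), -1944), -1) = Pow(Rational(-1835327, 948), -1) = Rational(-948, 1835327)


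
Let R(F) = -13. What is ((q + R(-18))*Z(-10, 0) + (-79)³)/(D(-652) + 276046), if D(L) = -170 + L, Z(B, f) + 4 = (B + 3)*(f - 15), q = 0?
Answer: -61794/34403 ≈ -1.7962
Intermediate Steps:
Z(B, f) = -4 + (-15 + f)*(3 + B) (Z(B, f) = -4 + (B + 3)*(f - 15) = -4 + (3 + B)*(-15 + f) = -4 + (-15 + f)*(3 + B))
((q + R(-18))*Z(-10, 0) + (-79)³)/(D(-652) + 276046) = ((0 - 13)*(-49 - 15*(-10) + 3*0 - 10*0) + (-79)³)/((-170 - 652) + 276046) = (-13*(-49 + 150 + 0 + 0) - 493039)/(-822 + 276046) = (-13*101 - 493039)/275224 = (-1313 - 493039)*(1/275224) = -494352*1/275224 = -61794/34403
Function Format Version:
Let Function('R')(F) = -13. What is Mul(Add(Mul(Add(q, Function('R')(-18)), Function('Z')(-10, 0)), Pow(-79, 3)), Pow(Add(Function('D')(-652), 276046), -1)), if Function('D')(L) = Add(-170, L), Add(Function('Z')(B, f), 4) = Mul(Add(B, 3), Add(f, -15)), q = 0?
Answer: Rational(-61794, 34403) ≈ -1.7962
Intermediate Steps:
Function('Z')(B, f) = Add(-4, Mul(Add(-15, f), Add(3, B))) (Function('Z')(B, f) = Add(-4, Mul(Add(B, 3), Add(f, -15))) = Add(-4, Mul(Add(3, B), Add(-15, f))) = Add(-4, Mul(Add(-15, f), Add(3, B))))
Mul(Add(Mul(Add(q, Function('R')(-18)), Function('Z')(-10, 0)), Pow(-79, 3)), Pow(Add(Function('D')(-652), 276046), -1)) = Mul(Add(Mul(Add(0, -13), Add(-49, Mul(-15, -10), Mul(3, 0), Mul(-10, 0))), Pow(-79, 3)), Pow(Add(Add(-170, -652), 276046), -1)) = Mul(Add(Mul(-13, Add(-49, 150, 0, 0)), -493039), Pow(Add(-822, 276046), -1)) = Mul(Add(Mul(-13, 101), -493039), Pow(275224, -1)) = Mul(Add(-1313, -493039), Rational(1, 275224)) = Mul(-494352, Rational(1, 275224)) = Rational(-61794, 34403)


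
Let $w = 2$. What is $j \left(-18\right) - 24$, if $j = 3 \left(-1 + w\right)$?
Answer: $-78$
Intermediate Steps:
$j = 3$ ($j = 3 \left(-1 + 2\right) = 3 \cdot 1 = 3$)
$j \left(-18\right) - 24 = 3 \left(-18\right) - 24 = -54 - 24 = -78$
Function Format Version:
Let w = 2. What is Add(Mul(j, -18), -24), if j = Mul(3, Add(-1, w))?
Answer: -78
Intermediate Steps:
j = 3 (j = Mul(3, Add(-1, 2)) = Mul(3, 1) = 3)
Add(Mul(j, -18), -24) = Add(Mul(3, -18), -24) = Add(-54, -24) = -78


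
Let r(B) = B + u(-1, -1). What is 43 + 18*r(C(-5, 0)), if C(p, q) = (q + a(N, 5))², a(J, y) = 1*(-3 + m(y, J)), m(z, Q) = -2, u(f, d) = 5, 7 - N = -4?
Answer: 583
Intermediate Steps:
N = 11 (N = 7 - 1*(-4) = 7 + 4 = 11)
a(J, y) = -5 (a(J, y) = 1*(-3 - 2) = 1*(-5) = -5)
C(p, q) = (-5 + q)² (C(p, q) = (q - 5)² = (-5 + q)²)
r(B) = 5 + B (r(B) = B + 5 = 5 + B)
43 + 18*r(C(-5, 0)) = 43 + 18*(5 + (-5 + 0)²) = 43 + 18*(5 + (-5)²) = 43 + 18*(5 + 25) = 43 + 18*30 = 43 + 540 = 583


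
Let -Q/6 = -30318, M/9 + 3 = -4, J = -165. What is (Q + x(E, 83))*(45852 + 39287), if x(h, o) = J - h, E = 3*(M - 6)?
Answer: 15491041050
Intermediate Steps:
M = -63 (M = -27 + 9*(-4) = -27 - 36 = -63)
Q = 181908 (Q = -6*(-30318) = 181908)
E = -207 (E = 3*(-63 - 6) = 3*(-69) = -207)
x(h, o) = -165 - h
(Q + x(E, 83))*(45852 + 39287) = (181908 + (-165 - 1*(-207)))*(45852 + 39287) = (181908 + (-165 + 207))*85139 = (181908 + 42)*85139 = 181950*85139 = 15491041050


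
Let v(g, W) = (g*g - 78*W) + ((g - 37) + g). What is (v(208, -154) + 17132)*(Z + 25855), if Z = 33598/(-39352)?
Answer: 37027196796447/19676 ≈ 1.8818e+9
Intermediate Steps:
v(g, W) = -37 + g**2 - 78*W + 2*g (v(g, W) = (g**2 - 78*W) + ((-37 + g) + g) = (g**2 - 78*W) + (-37 + 2*g) = -37 + g**2 - 78*W + 2*g)
Z = -16799/19676 (Z = 33598*(-1/39352) = -16799/19676 ≈ -0.85378)
(v(208, -154) + 17132)*(Z + 25855) = ((-37 + 208**2 - 78*(-154) + 2*208) + 17132)*(-16799/19676 + 25855) = ((-37 + 43264 + 12012 + 416) + 17132)*(508706181/19676) = (55655 + 17132)*(508706181/19676) = 72787*(508706181/19676) = 37027196796447/19676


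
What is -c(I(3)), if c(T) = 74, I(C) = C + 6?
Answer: -74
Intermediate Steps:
I(C) = 6 + C
-c(I(3)) = -1*74 = -74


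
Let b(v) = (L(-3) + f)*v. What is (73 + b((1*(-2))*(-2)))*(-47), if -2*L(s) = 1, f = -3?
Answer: -2773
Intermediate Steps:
L(s) = -½ (L(s) = -½*1 = -½)
b(v) = -7*v/2 (b(v) = (-½ - 3)*v = -7*v/2)
(73 + b((1*(-2))*(-2)))*(-47) = (73 - 7*1*(-2)*(-2)/2)*(-47) = (73 - (-7)*(-2))*(-47) = (73 - 7/2*4)*(-47) = (73 - 14)*(-47) = 59*(-47) = -2773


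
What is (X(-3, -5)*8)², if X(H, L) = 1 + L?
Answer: 1024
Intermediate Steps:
(X(-3, -5)*8)² = ((1 - 5)*8)² = (-4*8)² = (-32)² = 1024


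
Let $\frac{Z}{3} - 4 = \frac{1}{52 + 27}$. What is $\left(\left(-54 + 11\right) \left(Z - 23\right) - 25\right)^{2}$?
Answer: $\frac{1243479169}{6241} \approx 1.9924 \cdot 10^{5}$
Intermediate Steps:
$Z = \frac{951}{79}$ ($Z = 12 + \frac{3}{52 + 27} = 12 + \frac{3}{79} = \frac{951}{79} \approx 12.038$)
$\left(\left(-54 + 11\right) \left(Z - 23\right) - 25\right)^{2} = \left(\left(-54 + 11\right) \left(\frac{951}{79} - 23\right) - 25\right)^{2} = \left(\left(-43\right) \left(- \frac{866}{79}\right) - 25\right)^{2} = \left(\frac{37238}{79} - 25\right)^{2} = \left(\frac{35263}{79}\right)^{2} = \frac{1243479169}{6241}$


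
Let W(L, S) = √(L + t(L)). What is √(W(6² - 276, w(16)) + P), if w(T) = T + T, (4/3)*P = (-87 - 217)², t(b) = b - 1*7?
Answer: √(69312 + I*√487) ≈ 263.27 + 0.042*I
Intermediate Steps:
t(b) = -7 + b (t(b) = b - 7 = -7 + b)
P = 69312 (P = 3*(-87 - 217)²/4 = (¾)*(-304)² = (¾)*92416 = 69312)
w(T) = 2*T
W(L, S) = √(-7 + 2*L) (W(L, S) = √(L + (-7 + L)) = √(-7 + 2*L))
√(W(6² - 276, w(16)) + P) = √(√(-7 + 2*(6² - 276)) + 69312) = √(√(-7 + 2*(36 - 276)) + 69312) = √(√(-7 + 2*(-240)) + 69312) = √(√(-7 - 480) + 69312) = √(√(-487) + 69312) = √(I*√487 + 69312) = √(69312 + I*√487)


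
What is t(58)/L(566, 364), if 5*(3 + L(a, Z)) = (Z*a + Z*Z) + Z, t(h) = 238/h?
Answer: 595/9827201 ≈ 6.0546e-5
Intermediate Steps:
L(a, Z) = -3 + Z/5 + Z**2/5 + Z*a/5 (L(a, Z) = -3 + ((Z*a + Z*Z) + Z)/5 = -3 + ((Z*a + Z**2) + Z)/5 = -3 + ((Z**2 + Z*a) + Z)/5 = -3 + (Z + Z**2 + Z*a)/5 = -3 + (Z/5 + Z**2/5 + Z*a/5) = -3 + Z/5 + Z**2/5 + Z*a/5)
t(58)/L(566, 364) = (238/58)/(-3 + (1/5)*364 + (1/5)*364**2 + (1/5)*364*566) = (238*(1/58))/(-3 + 364/5 + (1/5)*132496 + 206024/5) = 119/(29*(-3 + 364/5 + 132496/5 + 206024/5)) = 119/(29*(338869/5)) = (119/29)*(5/338869) = 595/9827201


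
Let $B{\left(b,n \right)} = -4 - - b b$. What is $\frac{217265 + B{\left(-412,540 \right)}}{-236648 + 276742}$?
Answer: $\frac{387005}{40094} \approx 9.6524$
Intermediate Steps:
$B{\left(b,n \right)} = -4 + b^{2}$ ($B{\left(b,n \right)} = -4 - - b^{2} = -4 + b^{2}$)
$\frac{217265 + B{\left(-412,540 \right)}}{-236648 + 276742} = \frac{217265 - \left(4 - \left(-412\right)^{2}\right)}{-236648 + 276742} = \frac{217265 + \left(-4 + 169744\right)}{40094} = \left(217265 + 169740\right) \frac{1}{40094} = 387005 \cdot \frac{1}{40094} = \frac{387005}{40094}$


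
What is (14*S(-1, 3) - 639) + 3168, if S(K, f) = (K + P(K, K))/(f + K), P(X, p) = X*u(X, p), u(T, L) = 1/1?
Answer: 2515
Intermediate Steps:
u(T, L) = 1
P(X, p) = X (P(X, p) = X*1 = X)
S(K, f) = 2*K/(K + f) (S(K, f) = (K + K)/(f + K) = (2*K)/(K + f) = 2*K/(K + f))
(14*S(-1, 3) - 639) + 3168 = (14*(2*(-1)/(-1 + 3)) - 639) + 3168 = (14*(2*(-1)/2) - 639) + 3168 = (14*(2*(-1)*(½)) - 639) + 3168 = (14*(-1) - 639) + 3168 = (-14 - 639) + 3168 = -653 + 3168 = 2515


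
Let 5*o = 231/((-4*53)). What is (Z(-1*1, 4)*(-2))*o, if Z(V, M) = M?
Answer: 462/265 ≈ 1.7434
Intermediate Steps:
o = -231/1060 (o = (231/((-4*53)))/5 = (231/(-212))/5 = (231*(-1/212))/5 = (1/5)*(-231/212) = -231/1060 ≈ -0.21792)
(Z(-1*1, 4)*(-2))*o = (4*(-2))*(-231/1060) = -8*(-231/1060) = 462/265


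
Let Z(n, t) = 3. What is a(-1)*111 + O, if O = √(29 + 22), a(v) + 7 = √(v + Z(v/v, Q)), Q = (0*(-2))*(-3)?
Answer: -777 + √51 + 111*√2 ≈ -612.88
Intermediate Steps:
Q = 0 (Q = 0*(-3) = 0)
a(v) = -7 + √(3 + v) (a(v) = -7 + √(v + 3) = -7 + √(3 + v))
O = √51 ≈ 7.1414
a(-1)*111 + O = (-7 + √(3 - 1))*111 + √51 = (-7 + √2)*111 + √51 = (-777 + 111*√2) + √51 = -777 + √51 + 111*√2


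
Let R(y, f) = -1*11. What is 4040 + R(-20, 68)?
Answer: 4029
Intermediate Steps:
R(y, f) = -11
4040 + R(-20, 68) = 4040 - 11 = 4029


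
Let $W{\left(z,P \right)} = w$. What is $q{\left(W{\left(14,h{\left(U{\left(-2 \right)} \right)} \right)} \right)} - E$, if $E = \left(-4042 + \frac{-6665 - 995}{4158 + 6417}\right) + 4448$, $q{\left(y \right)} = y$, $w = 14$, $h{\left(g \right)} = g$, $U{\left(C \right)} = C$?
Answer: $- \frac{827548}{2115} \approx -391.28$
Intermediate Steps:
$W{\left(z,P \right)} = 14$
$E = \frac{857158}{2115}$ ($E = \left(-4042 - \frac{7660}{10575}\right) + 4448 = \left(-4042 - \frac{1532}{2115}\right) + 4448 = - \frac{8550362}{2115} + 4448 = \frac{857158}{2115} \approx 405.28$)
$q{\left(W{\left(14,h{\left(U{\left(-2 \right)} \right)} \right)} \right)} - E = 14 - \frac{857158}{2115} = - \frac{827548}{2115}$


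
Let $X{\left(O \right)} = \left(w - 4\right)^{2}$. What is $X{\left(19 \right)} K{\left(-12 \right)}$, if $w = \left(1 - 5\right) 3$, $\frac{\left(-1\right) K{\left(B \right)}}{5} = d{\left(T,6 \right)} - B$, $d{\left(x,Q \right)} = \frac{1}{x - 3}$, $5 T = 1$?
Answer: $- \frac{104320}{7} \approx -14903.0$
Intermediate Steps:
$T = \frac{1}{5}$ ($T = \frac{1}{5} \cdot 1 = \frac{1}{5} \approx 0.2$)
$d{\left(x,Q \right)} = \frac{1}{-3 + x}$
$K{\left(B \right)} = \frac{25}{14} + 5 B$ ($K{\left(B \right)} = - 5 \left(\frac{1}{-3 + \frac{1}{5}} - B\right) = - 5 \left(\frac{1}{- \frac{14}{5}} - B\right) = - 5 \left(- \frac{5}{14} - B\right) = \frac{25}{14} + 5 B$)
$w = -12$ ($w = \left(-4\right) 3 = -12$)
$X{\left(O \right)} = 256$ ($X{\left(O \right)} = \left(-12 - 4\right)^{2} = \left(-16\right)^{2} = 256$)
$X{\left(19 \right)} K{\left(-12 \right)} = 256 \left(\frac{25}{14} + 5 \left(-12\right)\right) = 256 \left(\frac{25}{14} - 60\right) = 256 \left(- \frac{815}{14}\right) = - \frac{104320}{7}$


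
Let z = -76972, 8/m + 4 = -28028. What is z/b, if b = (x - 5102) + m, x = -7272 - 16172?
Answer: 269709888/100025185 ≈ 2.6964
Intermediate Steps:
m = -1/3504 (m = 8/(-4 - 28028) = 8/(-28032) = 8*(-1/28032) = -1/3504 ≈ -0.00028539)
x = -23444
b = -100025185/3504 (b = (-23444 - 5102) - 1/3504 = -28546 - 1/3504 = -100025185/3504 ≈ -28546.)
z/b = -76972/(-100025185/3504) = -76972*(-3504/100025185) = 269709888/100025185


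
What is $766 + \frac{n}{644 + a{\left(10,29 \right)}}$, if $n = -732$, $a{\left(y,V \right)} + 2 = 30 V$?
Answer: $\frac{96455}{126} \approx 765.52$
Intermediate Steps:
$a{\left(y,V \right)} = -2 + 30 V$
$766 + \frac{n}{644 + a{\left(10,29 \right)}} = 766 + \frac{1}{644 + \left(-2 + 30 \cdot 29\right)} \left(-732\right) = 766 + \frac{1}{644 + \left(-2 + 870\right)} \left(-732\right) = 766 + \frac{1}{644 + 868} \left(-732\right) = 766 + \frac{1}{1512} \left(-732\right) = 766 - \frac{61}{126} = \frac{96455}{126}$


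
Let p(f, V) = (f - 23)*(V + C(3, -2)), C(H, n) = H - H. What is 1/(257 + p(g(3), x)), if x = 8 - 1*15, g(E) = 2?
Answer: 1/404 ≈ 0.0024752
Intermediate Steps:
C(H, n) = 0
x = -7 (x = 8 - 15 = -7)
p(f, V) = V*(-23 + f) (p(f, V) = (f - 23)*(V + 0) = (-23 + f)*V = V*(-23 + f))
1/(257 + p(g(3), x)) = 1/(257 - 7*(-23 + 2)) = 1/(257 - 7*(-21)) = 1/(257 + 147) = 1/404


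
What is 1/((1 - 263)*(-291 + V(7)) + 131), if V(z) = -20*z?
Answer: 1/113053 ≈ 8.8454e-6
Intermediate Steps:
1/((1 - 263)*(-291 + V(7)) + 131) = 1/((1 - 263)*(-291 - 20*7) + 131) = 1/(-262*(-291 - 140) + 131) = 1/(-262*(-431) + 131) = 1/(112922 + 131) = 1/113053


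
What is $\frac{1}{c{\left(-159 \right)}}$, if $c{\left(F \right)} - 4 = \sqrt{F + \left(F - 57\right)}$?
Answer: $\frac{4}{391} - \frac{5 i \sqrt{15}}{391} \approx 0.01023 - 0.049527 i$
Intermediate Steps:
$c{\left(F \right)} = 4 + \sqrt{-57 + 2 F}$ ($c{\left(F \right)} = 4 + \sqrt{F + \left(F - 57\right)} = 4 + \sqrt{F + \left(-57 + F\right)} = 4 + \sqrt{-57 + 2 F}$)
$\frac{1}{c{\left(-159 \right)}} = \frac{1}{4 + \sqrt{-57 + 2 \left(-159\right)}} = \frac{1}{4 + \sqrt{-57 - 318}} = \frac{1}{4 + \sqrt{-375}} = \frac{1}{4 + 5 i \sqrt{15}}$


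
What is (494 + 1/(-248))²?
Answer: 15008945121/61504 ≈ 2.4403e+5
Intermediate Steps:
(494 + 1/(-248))² = (494 - 1/248)² = (122511/248)² = 15008945121/61504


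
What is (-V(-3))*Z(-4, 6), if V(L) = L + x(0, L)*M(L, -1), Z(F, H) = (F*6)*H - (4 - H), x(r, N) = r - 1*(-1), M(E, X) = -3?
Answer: -852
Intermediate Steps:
x(r, N) = 1 + r (x(r, N) = r + 1 = 1 + r)
Z(F, H) = -4 + H + 6*F*H (Z(F, H) = (6*F)*H + (-4 + H) = 6*F*H + (-4 + H) = -4 + H + 6*F*H)
V(L) = -3 + L (V(L) = L + (1 + 0)*(-3) = L + 1*(-3) = L - 3 = -3 + L)
(-V(-3))*Z(-4, 6) = (-(-3 - 3))*(-4 + 6 + 6*(-4)*6) = (-1*(-6))*(-4 + 6 - 144) = 6*(-142) = -852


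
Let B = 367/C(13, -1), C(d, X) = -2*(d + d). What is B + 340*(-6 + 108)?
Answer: 1802993/52 ≈ 34673.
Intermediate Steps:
C(d, X) = -4*d
B = -367/52 (B = 367/((-4*13)) = 367/(-52) = 367*(-1/52) = -367/52 ≈ -7.0577)
B + 340*(-6 + 108) = -367/52 + 340*(-6 + 108) = -367/52 + 340*102 = -367/52 + 34680 = 1802993/52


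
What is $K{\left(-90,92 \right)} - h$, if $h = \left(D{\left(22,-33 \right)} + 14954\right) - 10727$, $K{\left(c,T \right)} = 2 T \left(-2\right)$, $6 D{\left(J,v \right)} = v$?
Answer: $- \frac{9179}{2} \approx -4589.5$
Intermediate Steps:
$D{\left(J,v \right)} = \frac{v}{6}$
$K{\left(c,T \right)} = - 4 T$
$h = \frac{8443}{2}$ ($h = \left(\frac{1}{6} \left(-33\right) + 14954\right) - 10727 = \left(- \frac{11}{2} + 14954\right) - 10727 = \frac{29897}{2} - 10727 = \frac{8443}{2} \approx 4221.5$)
$K{\left(-90,92 \right)} - h = \left(-4\right) 92 - \frac{8443}{2} = -368 - \frac{8443}{2} = - \frac{9179}{2}$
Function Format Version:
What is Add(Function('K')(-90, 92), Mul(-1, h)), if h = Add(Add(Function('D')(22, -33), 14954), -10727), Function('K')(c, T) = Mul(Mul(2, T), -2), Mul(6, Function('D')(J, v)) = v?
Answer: Rational(-9179, 2) ≈ -4589.5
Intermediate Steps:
Function('D')(J, v) = Mul(Rational(1, 6), v)
Function('K')(c, T) = Mul(-4, T)
h = Rational(8443, 2) (h = Add(Add(Mul(Rational(1, 6), -33), 14954), -10727) = Add(Add(Rational(-11, 2), 14954), -10727) = Add(Rational(29897, 2), -10727) = Rational(8443, 2) ≈ 4221.5)
Add(Function('K')(-90, 92), Mul(-1, h)) = Add(Mul(-4, 92), Mul(-1, Rational(8443, 2))) = Add(-368, Rational(-8443, 2)) = Rational(-9179, 2)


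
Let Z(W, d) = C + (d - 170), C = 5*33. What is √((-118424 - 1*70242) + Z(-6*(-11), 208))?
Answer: I*√188463 ≈ 434.12*I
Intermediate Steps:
C = 165
Z(W, d) = -5 + d (Z(W, d) = 165 + (d - 170) = 165 + (-170 + d) = -5 + d)
√((-118424 - 1*70242) + Z(-6*(-11), 208)) = √((-118424 - 1*70242) + (-5 + 208)) = √((-118424 - 70242) + 203) = √(-188666 + 203) = √(-188463) = I*√188463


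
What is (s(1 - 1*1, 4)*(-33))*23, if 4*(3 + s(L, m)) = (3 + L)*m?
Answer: 0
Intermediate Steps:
s(L, m) = -3 + m*(3 + L)/4 (s(L, m) = -3 + ((3 + L)*m)/4 = -3 + (m*(3 + L))/4 = -3 + m*(3 + L)/4)
(s(1 - 1*1, 4)*(-33))*23 = ((-3 + (¾)*4 + (¼)*(1 - 1*1)*4)*(-33))*23 = ((-3 + 3 + (¼)*(1 - 1)*4)*(-33))*23 = ((-3 + 3 + (¼)*0*4)*(-33))*23 = ((-3 + 3 + 0)*(-33))*23 = (0*(-33))*23 = 0*23 = 0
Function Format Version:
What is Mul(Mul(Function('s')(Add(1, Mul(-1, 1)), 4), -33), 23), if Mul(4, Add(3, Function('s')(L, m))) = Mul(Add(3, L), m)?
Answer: 0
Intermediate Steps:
Function('s')(L, m) = Add(-3, Mul(Rational(1, 4), m, Add(3, L))) (Function('s')(L, m) = Add(-3, Mul(Rational(1, 4), Mul(Add(3, L), m))) = Add(-3, Mul(Rational(1, 4), Mul(m, Add(3, L)))) = Add(-3, Mul(Rational(1, 4), m, Add(3, L))))
Mul(Mul(Function('s')(Add(1, Mul(-1, 1)), 4), -33), 23) = Mul(Mul(Add(-3, Mul(Rational(3, 4), 4), Mul(Rational(1, 4), Add(1, Mul(-1, 1)), 4)), -33), 23) = Mul(Mul(Add(-3, 3, Mul(Rational(1, 4), Add(1, -1), 4)), -33), 23) = Mul(Mul(Add(-3, 3, Mul(Rational(1, 4), 0, 4)), -33), 23) = Mul(Mul(Add(-3, 3, 0), -33), 23) = Mul(Mul(0, -33), 23) = Mul(0, 23) = 0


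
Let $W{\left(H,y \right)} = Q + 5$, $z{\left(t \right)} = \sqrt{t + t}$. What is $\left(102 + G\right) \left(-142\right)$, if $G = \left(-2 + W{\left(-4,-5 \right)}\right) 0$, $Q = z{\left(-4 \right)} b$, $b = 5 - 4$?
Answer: $-14484$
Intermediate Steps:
$z{\left(t \right)} = \sqrt{2} \sqrt{t}$ ($z{\left(t \right)} = \sqrt{2 t} = \sqrt{2} \sqrt{t}$)
$b = 1$ ($b = 5 - 4 = 1$)
$Q = 2 i \sqrt{2}$ ($Q = \sqrt{2} \sqrt{-4} \cdot 1 = \sqrt{2} \cdot 2 i 1 = 2 i \sqrt{2} \cdot 1 = 2 i \sqrt{2} \approx 2.8284 i$)
$W{\left(H,y \right)} = 5 + 2 i \sqrt{2}$ ($W{\left(H,y \right)} = 2 i \sqrt{2} + 5 = 5 + 2 i \sqrt{2}$)
$G = 0$ ($G = \left(-2 + \left(5 + 2 i \sqrt{2}\right)\right) 0 = \left(3 + 2 i \sqrt{2}\right) 0 = 0$)
$\left(102 + G\right) \left(-142\right) = \left(102 + 0\right) \left(-142\right) = 102 \left(-142\right) = -14484$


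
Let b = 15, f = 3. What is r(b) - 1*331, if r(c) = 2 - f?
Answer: -332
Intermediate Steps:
r(c) = -1 (r(c) = 2 - 1*3 = 2 - 3 = -1)
r(b) - 1*331 = -1 - 1*331 = -1 - 331 = -332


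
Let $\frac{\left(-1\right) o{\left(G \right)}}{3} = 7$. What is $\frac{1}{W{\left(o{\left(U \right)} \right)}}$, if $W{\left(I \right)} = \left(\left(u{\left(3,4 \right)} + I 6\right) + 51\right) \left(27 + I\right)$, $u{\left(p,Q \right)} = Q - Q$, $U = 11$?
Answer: $- \frac{1}{450} \approx -0.0022222$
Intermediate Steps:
$o{\left(G \right)} = -21$ ($o{\left(G \right)} = \left(-3\right) 7 = -21$)
$u{\left(p,Q \right)} = 0$
$W{\left(I \right)} = \left(27 + I\right) \left(51 + 6 I\right)$ ($W{\left(I \right)} = \left(\left(0 + I 6\right) + 51\right) \left(27 + I\right) = \left(\left(0 + 6 I\right) + 51\right) \left(27 + I\right) = \left(6 I + 51\right) \left(27 + I\right) = \left(51 + 6 I\right) \left(27 + I\right) = \left(27 + I\right) \left(51 + 6 I\right)$)
$\frac{1}{W{\left(o{\left(U \right)} \right)}} = \frac{1}{1377 + 6 \left(-21\right)^{2} + 213 \left(-21\right)} = \frac{1}{1377 + 6 \cdot 441 - 4473} = \frac{1}{1377 + 2646 - 4473} = \frac{1}{-450} = - \frac{1}{450}$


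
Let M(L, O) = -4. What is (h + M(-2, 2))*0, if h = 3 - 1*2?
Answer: 0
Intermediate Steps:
h = 1 (h = 3 - 2 = 1)
(h + M(-2, 2))*0 = (1 - 4)*0 = -3*0 = 0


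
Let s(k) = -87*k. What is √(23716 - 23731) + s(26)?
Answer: -2262 + I*√15 ≈ -2262.0 + 3.873*I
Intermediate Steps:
√(23716 - 23731) + s(26) = √(23716 - 23731) - 87*26 = √(-15) - 2262 = I*√15 - 2262 = -2262 + I*√15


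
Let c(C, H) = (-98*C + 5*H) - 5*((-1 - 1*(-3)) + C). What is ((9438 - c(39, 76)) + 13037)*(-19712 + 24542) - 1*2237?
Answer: 126167023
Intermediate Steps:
c(C, H) = -10 - 103*C + 5*H (c(C, H) = (-98*C + 5*H) - 5*((-1 + 3) + C) = (-98*C + 5*H) - 5*(2 + C) = (-98*C + 5*H) + (-10 - 5*C) = -10 - 103*C + 5*H)
((9438 - c(39, 76)) + 13037)*(-19712 + 24542) - 1*2237 = ((9438 - (-10 - 103*39 + 5*76)) + 13037)*(-19712 + 24542) - 1*2237 = ((9438 - (-10 - 4017 + 380)) + 13037)*4830 - 2237 = ((9438 - 1*(-3647)) + 13037)*4830 - 2237 = ((9438 + 3647) + 13037)*4830 - 2237 = (13085 + 13037)*4830 - 2237 = 26122*4830 - 2237 = 126169260 - 2237 = 126167023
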